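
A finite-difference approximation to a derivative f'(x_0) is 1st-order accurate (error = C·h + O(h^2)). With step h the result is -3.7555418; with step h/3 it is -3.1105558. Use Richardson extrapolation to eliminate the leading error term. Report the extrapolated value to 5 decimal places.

-2.78806

Extrapolated value = (3·A(h/3) − A(h)) / (3 − 1)
= (3·(-3.1105558) − (-3.7555418)) / 2
= -5.5761256 / 2 = -2.7880628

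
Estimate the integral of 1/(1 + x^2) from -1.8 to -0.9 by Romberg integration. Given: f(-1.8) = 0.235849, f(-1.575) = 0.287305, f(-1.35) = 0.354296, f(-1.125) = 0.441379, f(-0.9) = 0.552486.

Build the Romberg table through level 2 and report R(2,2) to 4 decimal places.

0.3309

R(0,0) (trapezoid, 1 panel, h=0.9000): 0.354751
R(1,0) (trapezoid, 2 panels, h=0.4500): 0.336809
R(2,0) (trapezoid, 4 panels, h=0.2250): 0.332358
R(1,1) = 0.336809 + (0.336809 − 0.354751)/3 = 0.330828
R(2,1) = 0.332358 + (0.332358 − 0.336809)/3 = 0.330874
R(2,2) = 0.330874 + (0.330874 − 0.330828)/15 = 0.330877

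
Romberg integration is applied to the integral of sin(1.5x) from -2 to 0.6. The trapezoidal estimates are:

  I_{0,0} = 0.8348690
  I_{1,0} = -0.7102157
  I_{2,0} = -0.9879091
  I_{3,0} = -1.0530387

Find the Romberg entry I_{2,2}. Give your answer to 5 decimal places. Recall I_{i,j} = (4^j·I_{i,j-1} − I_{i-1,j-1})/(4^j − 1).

Richardson extrapolation on the trapezoidal column (denominator 4−1=3):
I_{1,1} = -0.7102157 + (-0.7102157 − 0.8348690)/3 = -1.2252439
I_{2,1} = -0.9879091 + (-0.9879091 − (-0.7102157))/3 = -1.0804736
I_{2,2} = -1.0804736 + (-1.0804736 − (-1.2252439))/15 = -1.0708222

-1.07082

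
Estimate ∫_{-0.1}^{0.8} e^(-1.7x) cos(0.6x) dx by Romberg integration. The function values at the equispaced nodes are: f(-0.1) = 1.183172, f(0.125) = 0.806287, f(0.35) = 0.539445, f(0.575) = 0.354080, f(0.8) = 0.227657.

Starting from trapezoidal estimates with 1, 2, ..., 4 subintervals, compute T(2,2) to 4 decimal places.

0.5348

T(0,0) (trapezoid, 1 panel, h=0.9000): 0.634873
T(1,0) (trapezoid, 2 panels, h=0.4500): 0.560187
T(2,0) (trapezoid, 4 panels, h=0.2250): 0.541176
T(1,1) = 0.560187 + (0.560187 − 0.634873)/3 = 0.535292
T(2,1) = 0.541176 + (0.541176 − 0.560187)/3 = 0.534839
T(2,2) = 0.534839 + (0.534839 − 0.535292)/15 = 0.534809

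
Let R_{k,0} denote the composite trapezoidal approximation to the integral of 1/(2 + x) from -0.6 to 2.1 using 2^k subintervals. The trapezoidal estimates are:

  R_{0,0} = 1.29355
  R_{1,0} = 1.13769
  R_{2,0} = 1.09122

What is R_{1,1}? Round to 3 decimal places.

1.086

R_{1,1} = 1.13769 + (1.13769 − 1.29355)/3 = 1.08574
(Column j=1 coincides with Simpson's rule on the same nodes.)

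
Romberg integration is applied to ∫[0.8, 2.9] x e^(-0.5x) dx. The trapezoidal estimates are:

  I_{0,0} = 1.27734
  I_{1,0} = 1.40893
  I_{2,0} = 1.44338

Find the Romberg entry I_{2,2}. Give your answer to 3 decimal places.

1.455

Richardson extrapolation on the trapezoidal column (denominator 4−1=3):
I_{1,1} = (4·1.40893 − 1.27734) / 3 = 1.45279
I_{2,1} = 1.44338 + (1.44338 − 1.40893)/3 = 1.45486
I_{2,2} = 1.45486 + (1.45486 − 1.45279)/15 = 1.45500
(Column j=1 coincides with Simpson's rule on the same nodes.)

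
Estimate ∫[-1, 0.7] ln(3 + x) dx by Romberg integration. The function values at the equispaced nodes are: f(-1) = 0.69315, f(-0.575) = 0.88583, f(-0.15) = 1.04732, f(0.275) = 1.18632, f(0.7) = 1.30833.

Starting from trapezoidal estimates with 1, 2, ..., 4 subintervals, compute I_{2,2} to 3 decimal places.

I_{0,0} (trapezoid, 1 panel, h=1.7000): 1.70126
I_{1,0} (trapezoid, 2 panels, h=0.8500): 1.74085
I_{2,0} (trapezoid, 4 panels, h=0.4250): 1.75109
I_{1,1} = 1.74085 + (1.74085 − 1.70126)/3 = 1.75405
I_{2,1} = 1.75109 + (1.75109 − 1.74085)/3 = 1.75450
I_{2,2} = 1.75450 + (1.75450 − 1.75405)/15 = 1.75453

1.755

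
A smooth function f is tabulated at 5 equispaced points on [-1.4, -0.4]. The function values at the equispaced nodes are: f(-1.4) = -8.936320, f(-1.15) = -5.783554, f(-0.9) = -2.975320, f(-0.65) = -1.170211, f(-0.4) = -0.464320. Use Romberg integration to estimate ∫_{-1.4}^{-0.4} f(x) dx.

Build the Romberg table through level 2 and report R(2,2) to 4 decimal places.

-3.6003

R(0,0) (trapezoid, 1 panel, h=1.0000): -4.700320
R(1,0) (trapezoid, 2 panels, h=0.5000): -3.837820
R(2,0) (trapezoid, 4 panels, h=0.2500): -3.657351
R(1,1) = -3.837820 + (-3.837820 − (-4.700320))/3 = -3.550320
R(2,1) = -3.657351 + (-3.657351 − (-3.837820))/3 = -3.597195
R(2,2) = -3.597195 + (-3.597195 − (-3.550320))/15 = -3.600320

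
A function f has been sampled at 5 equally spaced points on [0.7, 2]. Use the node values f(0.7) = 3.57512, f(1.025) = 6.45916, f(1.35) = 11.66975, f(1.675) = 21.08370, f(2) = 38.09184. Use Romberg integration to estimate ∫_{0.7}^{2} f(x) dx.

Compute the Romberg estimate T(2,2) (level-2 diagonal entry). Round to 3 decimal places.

18.967

T(0,0) (trapezoid, 1 panel, h=1.3000): 27.08352
T(1,0) (trapezoid, 2 panels, h=0.6500): 21.12710
T(2,0) (trapezoid, 4 panels, h=0.3250): 19.51498
T(1,1) = 21.12710 + (21.12710 − 27.08352)/3 = 19.14163
T(2,1) = 19.51498 + (19.51498 − 21.12710)/3 = 18.97761
T(2,2) = 18.97761 + (18.97761 − 19.14163)/15 = 18.96668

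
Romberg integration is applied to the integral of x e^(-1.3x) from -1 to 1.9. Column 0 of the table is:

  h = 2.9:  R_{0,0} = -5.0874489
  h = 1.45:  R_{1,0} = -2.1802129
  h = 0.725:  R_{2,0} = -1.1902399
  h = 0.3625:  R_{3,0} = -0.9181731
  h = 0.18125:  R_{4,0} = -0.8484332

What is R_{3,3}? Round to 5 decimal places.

R_{1,1} = -2.1802129 + (-2.1802129 − (-5.0874489))/3 = -1.2111342
R_{2,1} = (4·(-1.1902399) − (-2.1802129)) / 3 = -0.8602489
R_{3,1} = -0.9181731 + (-0.9181731 − (-1.1902399))/3 = -0.8274842
R_{2,2} = (16·(-0.8602489) − (-1.2111342)) / 15 = -0.8368565
R_{3,2} = -0.8274842 + (-0.8274842 − (-0.8602489))/15 = -0.8252999
R_{3,3} = (64·(-0.8252999) − (-0.8368565)) / 63 = -0.8251165

-0.82512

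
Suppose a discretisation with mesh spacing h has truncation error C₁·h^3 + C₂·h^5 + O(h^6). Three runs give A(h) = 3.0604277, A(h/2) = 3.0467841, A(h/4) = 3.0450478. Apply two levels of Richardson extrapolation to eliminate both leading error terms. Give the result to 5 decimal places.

First eliminate the h^3 term (factor 2^3 = 8):
  B₁ = (8·3.0467841 − 3.0604277)/7 = 3.0448350
  B₂ = (8·3.0450478 − 3.0467841)/7 = 3.0447998
Then eliminate the h^5 term (factor 2^5 = 32):
  (32·3.0447998 − 3.0448350)/31 = 3.0447987

3.04480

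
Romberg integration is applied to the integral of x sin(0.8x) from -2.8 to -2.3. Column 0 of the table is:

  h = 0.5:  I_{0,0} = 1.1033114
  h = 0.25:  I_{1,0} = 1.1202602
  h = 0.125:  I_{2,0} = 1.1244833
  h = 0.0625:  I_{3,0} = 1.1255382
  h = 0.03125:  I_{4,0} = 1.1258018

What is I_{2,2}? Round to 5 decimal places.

Richardson extrapolation on the trapezoidal column (denominator 4−1=3):
I_{1,1} = (4·1.1202602 − 1.1033114) / 3 = 1.1259098
I_{2,1} = (4·1.1244833 − 1.1202602) / 3 = 1.1258910
I_{2,2} = (16·1.1258910 − 1.1259098) / 15 = 1.1258897

1.12589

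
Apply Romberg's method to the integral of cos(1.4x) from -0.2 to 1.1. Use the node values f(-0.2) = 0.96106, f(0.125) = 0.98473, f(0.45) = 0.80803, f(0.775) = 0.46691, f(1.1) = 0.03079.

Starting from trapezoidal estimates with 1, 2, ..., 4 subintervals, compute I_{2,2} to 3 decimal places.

0.911

I_{0,0} (trapezoid, 1 panel, h=1.3000): 0.64470
I_{1,0} (trapezoid, 2 panels, h=0.6500): 0.84757
I_{2,0} (trapezoid, 4 panels, h=0.3250): 0.89557
I_{1,1} = 0.84757 + (0.84757 − 0.64470)/3 = 0.91519
I_{2,1} = 0.89557 + (0.89557 − 0.84757)/3 = 0.91157
I_{2,2} = 0.91157 + (0.91157 − 0.91519)/15 = 0.91133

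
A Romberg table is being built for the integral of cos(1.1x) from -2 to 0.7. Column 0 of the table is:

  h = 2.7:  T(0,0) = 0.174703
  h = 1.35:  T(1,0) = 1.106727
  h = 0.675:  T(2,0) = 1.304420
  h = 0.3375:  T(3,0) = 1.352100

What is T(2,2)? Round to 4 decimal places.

Richardson extrapolation on the trapezoidal column (denominator 4−1=3):
T(1,1) = (4·1.106727 − 0.174703) / 3 = 1.417402
T(2,1) = 1.304420 + (1.304420 − 1.106727)/3 = 1.370318
T(2,2) = 1.370318 + (1.370318 − 1.417402)/15 = 1.367179

1.3672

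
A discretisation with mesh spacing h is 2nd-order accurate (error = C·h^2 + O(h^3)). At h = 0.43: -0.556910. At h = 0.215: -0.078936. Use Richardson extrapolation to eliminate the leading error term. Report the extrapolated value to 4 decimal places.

0.0804

The leading error scales as h^2; refining by a factor of 2 reduces it by 2^2 = 4.
Extrapolated value = (4·A(h/2) − A(h)) / (4 − 1)
= (4·(-0.078936) − (-0.556910)) / 3
= 0.241166 / 3 = 0.080389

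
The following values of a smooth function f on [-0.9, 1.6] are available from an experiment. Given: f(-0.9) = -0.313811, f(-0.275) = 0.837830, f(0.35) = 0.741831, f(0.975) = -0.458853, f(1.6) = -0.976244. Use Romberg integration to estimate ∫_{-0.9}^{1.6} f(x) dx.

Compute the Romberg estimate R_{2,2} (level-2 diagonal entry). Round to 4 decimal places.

R_{0,0} (trapezoid, 1 panel, h=2.5000): -1.612569
R_{1,0} (trapezoid, 2 panels, h=1.2500): 0.121004
R_{2,0} (trapezoid, 4 panels, h=0.6250): 0.297363
R_{1,1} = 0.121004 + (0.121004 − (-1.612569))/3 = 0.698862
R_{2,1} = 0.297363 + (0.297363 − 0.121004)/3 = 0.356149
R_{2,2} = 0.356149 + (0.356149 − 0.698862)/15 = 0.333301

0.3333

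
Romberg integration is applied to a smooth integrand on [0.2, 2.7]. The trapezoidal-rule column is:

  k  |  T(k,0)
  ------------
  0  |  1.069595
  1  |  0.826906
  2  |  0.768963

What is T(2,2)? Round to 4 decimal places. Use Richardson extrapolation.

0.7499

Richardson extrapolation on the trapezoidal column (denominator 4−1=3):
T(1,1) = (4·0.826906 − 1.069595) / 3 = 0.746010
T(2,1) = (4·0.768963 − 0.826906) / 3 = 0.749649
T(2,2) = (16·0.749649 − 0.746010) / 15 = 0.749892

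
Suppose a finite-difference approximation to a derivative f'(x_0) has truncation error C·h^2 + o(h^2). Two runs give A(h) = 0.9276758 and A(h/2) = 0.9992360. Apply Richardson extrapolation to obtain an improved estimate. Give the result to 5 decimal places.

1.02309

The leading error scales as h^2; refining by a factor of 2 reduces it by 2^2 = 4.
Extrapolated value = (4·A(h/2) − A(h)) / (4 − 1)
= (4·0.9992360 − 0.9276758) / 3
= 3.0692682 / 3 = 1.0230894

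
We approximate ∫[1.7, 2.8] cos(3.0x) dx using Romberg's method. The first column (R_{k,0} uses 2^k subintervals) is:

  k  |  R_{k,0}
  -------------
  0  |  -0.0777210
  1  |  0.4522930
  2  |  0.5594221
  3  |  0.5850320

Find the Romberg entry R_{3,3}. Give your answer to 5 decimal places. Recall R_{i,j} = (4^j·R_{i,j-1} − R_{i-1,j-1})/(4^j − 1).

0.59347

R_{1,1} = 0.4522930 + (0.4522930 − (-0.0777210))/3 = 0.6289643
R_{2,1} = (4·0.5594221 − 0.4522930) / 3 = 0.5951318
R_{3,1} = (4·0.5850320 − 0.5594221) / 3 = 0.5935686
R_{2,2} = 0.5951318 + (0.5951318 − 0.6289643)/15 = 0.5928763
R_{3,2} = 0.5935686 + (0.5935686 − 0.5951318)/15 = 0.5934644
R_{3,3} = (64·0.5934644 − 0.5928763) / 63 = 0.5934737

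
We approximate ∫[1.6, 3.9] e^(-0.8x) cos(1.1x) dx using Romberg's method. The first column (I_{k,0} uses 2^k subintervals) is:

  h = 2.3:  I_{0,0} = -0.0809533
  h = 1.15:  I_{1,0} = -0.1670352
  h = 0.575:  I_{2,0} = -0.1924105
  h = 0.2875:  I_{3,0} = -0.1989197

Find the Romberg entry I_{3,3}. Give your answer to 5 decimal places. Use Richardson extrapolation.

Richardson extrapolation on the trapezoidal column (denominator 4−1=3):
I_{1,1} = (4·(-0.1670352) − (-0.0809533)) / 3 = -0.1957292
I_{2,1} = (4·(-0.1924105) − (-0.1670352)) / 3 = -0.2008689
I_{3,1} = -0.1989197 + (-0.1989197 − (-0.1924105))/3 = -0.2010894
I_{2,2} = (16·(-0.2008689) − (-0.1957292)) / 15 = -0.2012115
I_{3,2} = -0.2010894 + (-0.2010894 − (-0.2008689))/15 = -0.2011041
I_{3,3} = -0.2011041 + (-0.2011041 − (-0.2012115))/63 = -0.2011024

-0.20110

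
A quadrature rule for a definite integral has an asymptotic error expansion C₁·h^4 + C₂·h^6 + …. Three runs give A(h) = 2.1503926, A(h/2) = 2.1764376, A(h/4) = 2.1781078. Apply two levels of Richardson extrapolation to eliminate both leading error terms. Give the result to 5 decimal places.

First eliminate the h^4 term (factor 2^4 = 16):
  B₁ = (16·2.1764376 − 2.1503926)/15 = 2.1781739
  B₂ = (16·2.1781078 − 2.1764376)/15 = 2.1782191
Then eliminate the h^6 term (factor 2^6 = 64):
  (64·2.1782191 − 2.1781739)/63 = 2.1782198

2.17822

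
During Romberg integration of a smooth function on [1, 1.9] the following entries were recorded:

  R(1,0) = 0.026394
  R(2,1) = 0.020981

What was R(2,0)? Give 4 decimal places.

From R(2,1) = (4·R(2,0) − R(1,0))/3, solve for R(2,0):
4·R(2,0) = 3·0.020981 + 0.026394 = 0.089337
R(2,0) = 0.022334

0.0223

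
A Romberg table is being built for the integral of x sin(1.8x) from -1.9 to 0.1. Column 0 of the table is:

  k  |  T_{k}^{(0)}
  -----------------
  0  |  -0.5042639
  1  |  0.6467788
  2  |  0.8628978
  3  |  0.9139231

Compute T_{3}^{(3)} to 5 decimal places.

0.93070

T_{1}^{(1)} = 0.6467788 + (0.6467788 − (-0.5042639))/3 = 1.0304597
T_{2}^{(1)} = (4·0.8628978 − 0.6467788) / 3 = 0.9349375
T_{3}^{(1)} = 0.9139231 + (0.9139231 − 0.8628978)/3 = 0.9309315
T_{2}^{(2)} = 0.9349375 + (0.9349375 − 1.0304597)/15 = 0.9285694
T_{3}^{(2)} = (16·0.9309315 − 0.9349375) / 15 = 0.9306644
T_{3}^{(3)} = 0.9306644 + (0.9306644 − 0.9285694)/63 = 0.9306977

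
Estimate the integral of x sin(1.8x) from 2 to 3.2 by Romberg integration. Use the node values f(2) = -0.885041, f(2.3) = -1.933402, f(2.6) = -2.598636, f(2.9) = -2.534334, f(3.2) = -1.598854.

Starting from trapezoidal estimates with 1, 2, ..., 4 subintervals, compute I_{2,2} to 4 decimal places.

-2.5538

I_{0,0} (trapezoid, 1 panel, h=1.2000): -1.490337
I_{1,0} (trapezoid, 2 panels, h=0.6000): -2.304350
I_{2,0} (trapezoid, 4 panels, h=0.3000): -2.492496
I_{1,1} = -2.304350 + (-2.304350 − (-1.490337))/3 = -2.575688
I_{2,1} = -2.492496 + (-2.492496 − (-2.304350))/3 = -2.555211
I_{2,2} = -2.555211 + (-2.555211 − (-2.575688))/15 = -2.553846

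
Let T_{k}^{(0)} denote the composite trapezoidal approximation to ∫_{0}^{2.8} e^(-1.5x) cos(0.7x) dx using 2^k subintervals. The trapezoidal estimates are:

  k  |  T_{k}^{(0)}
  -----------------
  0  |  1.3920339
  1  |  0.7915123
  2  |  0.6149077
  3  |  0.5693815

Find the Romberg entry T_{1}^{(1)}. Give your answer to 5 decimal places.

0.59134

T_{1}^{(1)} = (4·0.7915123 − 1.3920339) / 3 = 0.5913384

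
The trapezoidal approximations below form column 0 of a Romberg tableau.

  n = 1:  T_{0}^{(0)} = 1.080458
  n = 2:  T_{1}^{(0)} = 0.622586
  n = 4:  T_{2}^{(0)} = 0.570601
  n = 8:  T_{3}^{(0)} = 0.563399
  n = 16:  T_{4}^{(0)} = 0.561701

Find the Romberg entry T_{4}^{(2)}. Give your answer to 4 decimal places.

Richardson extrapolation on the trapezoidal column (denominator 4−1=3):
T_{3}^{(1)} = 0.563399 + (0.563399 − 0.570601)/3 = 0.560998
T_{4}^{(1)} = 0.561701 + (0.561701 − 0.563399)/3 = 0.561135
T_{4}^{(2)} = (16·0.561135 − 0.560998) / 15 = 0.561144

0.5611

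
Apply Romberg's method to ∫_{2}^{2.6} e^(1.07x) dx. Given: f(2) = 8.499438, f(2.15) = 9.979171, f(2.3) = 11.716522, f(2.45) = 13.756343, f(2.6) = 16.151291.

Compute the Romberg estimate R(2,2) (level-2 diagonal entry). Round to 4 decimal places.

7.1513

R(0,0) (trapezoid, 1 panel, h=0.6000): 7.395219
R(1,0) (trapezoid, 2 panels, h=0.3000): 7.212566
R(2,0) (trapezoid, 4 panels, h=0.1500): 7.166610
R(1,1) = 7.212566 + (7.212566 − 7.395219)/3 = 7.151682
R(2,1) = 7.166610 + (7.166610 − 7.212566)/3 = 7.151291
R(2,2) = 7.151291 + (7.151291 − 7.151682)/15 = 7.151265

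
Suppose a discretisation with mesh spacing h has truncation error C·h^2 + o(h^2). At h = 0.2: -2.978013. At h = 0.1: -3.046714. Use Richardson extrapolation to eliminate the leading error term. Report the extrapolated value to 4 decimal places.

-3.0696

Extrapolated value = (4·A(h/2) − A(h)) / (4 − 1)
= (4·(-3.046714) − (-2.978013)) / 3
= -9.208843 / 3 = -3.069614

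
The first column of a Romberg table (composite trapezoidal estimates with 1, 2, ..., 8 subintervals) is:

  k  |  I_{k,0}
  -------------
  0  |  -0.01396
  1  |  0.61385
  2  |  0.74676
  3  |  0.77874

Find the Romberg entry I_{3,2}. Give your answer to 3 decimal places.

Richardson extrapolation on the trapezoidal column (denominator 4−1=3):
I_{2,1} = 0.74676 + (0.74676 − 0.61385)/3 = 0.79106
I_{3,1} = (4·0.77874 − 0.74676) / 3 = 0.78940
I_{3,2} = 0.78940 + (0.78940 − 0.79106)/15 = 0.78929

0.789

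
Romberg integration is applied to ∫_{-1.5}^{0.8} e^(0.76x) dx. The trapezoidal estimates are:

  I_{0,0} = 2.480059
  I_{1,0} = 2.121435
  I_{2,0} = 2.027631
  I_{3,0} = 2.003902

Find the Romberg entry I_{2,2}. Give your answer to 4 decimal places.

1.9960

I_{1,1} = 2.121435 + (2.121435 − 2.480059)/3 = 2.001894
I_{2,1} = 2.027631 + (2.027631 − 2.121435)/3 = 1.996363
I_{2,2} = (16·1.996363 − 2.001894) / 15 = 1.995994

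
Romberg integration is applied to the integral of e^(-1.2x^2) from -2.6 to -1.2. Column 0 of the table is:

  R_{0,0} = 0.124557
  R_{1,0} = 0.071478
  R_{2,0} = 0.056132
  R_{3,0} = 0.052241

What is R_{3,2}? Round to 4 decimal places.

0.0509

R_{2,1} = 0.056132 + (0.056132 − 0.071478)/3 = 0.051017
R_{3,1} = (4·0.052241 − 0.056132) / 3 = 0.050944
R_{3,2} = (16·0.050944 − 0.051017) / 15 = 0.050939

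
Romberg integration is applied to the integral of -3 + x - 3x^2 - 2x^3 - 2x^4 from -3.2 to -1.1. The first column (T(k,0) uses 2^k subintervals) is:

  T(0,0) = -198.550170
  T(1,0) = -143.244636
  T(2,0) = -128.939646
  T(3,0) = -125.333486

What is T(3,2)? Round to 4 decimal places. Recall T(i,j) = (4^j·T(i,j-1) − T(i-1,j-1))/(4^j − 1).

-124.1288

T(2,1) = (4·(-128.939646) − (-143.244636)) / 3 = -124.171316
T(3,1) = -125.333486 + (-125.333486 − (-128.939646))/3 = -124.131433
T(3,2) = (16·(-124.131433) − (-124.171316)) / 15 = -124.128774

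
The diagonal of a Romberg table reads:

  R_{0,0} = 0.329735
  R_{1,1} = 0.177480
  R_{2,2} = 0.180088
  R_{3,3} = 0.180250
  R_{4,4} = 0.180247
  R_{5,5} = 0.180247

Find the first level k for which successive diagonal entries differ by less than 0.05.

k = 2

|R_{1,1} − R_{0,0}| = 0.152255 ≥ 0.05
|R_{2,2} − R_{1,1}| = 0.002608 < 0.05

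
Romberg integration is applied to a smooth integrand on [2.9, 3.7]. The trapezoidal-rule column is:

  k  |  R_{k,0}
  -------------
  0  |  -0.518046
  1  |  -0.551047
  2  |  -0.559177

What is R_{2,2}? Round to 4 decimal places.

-0.5619

R_{1,1} = (4·(-0.551047) − (-0.518046)) / 3 = -0.562047
R_{2,1} = -0.559177 + (-0.559177 − (-0.551047))/3 = -0.561887
R_{2,2} = -0.561887 + (-0.561887 − (-0.562047))/15 = -0.561876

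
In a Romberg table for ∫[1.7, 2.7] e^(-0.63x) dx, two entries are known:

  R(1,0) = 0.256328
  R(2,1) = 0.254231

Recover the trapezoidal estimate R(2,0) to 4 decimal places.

From R(2,1) = (4·R(2,0) − R(1,0))/3, solve for R(2,0):
4·R(2,0) = 3·0.254231 + 0.256328 = 1.019021
R(2,0) = 0.254755

0.2548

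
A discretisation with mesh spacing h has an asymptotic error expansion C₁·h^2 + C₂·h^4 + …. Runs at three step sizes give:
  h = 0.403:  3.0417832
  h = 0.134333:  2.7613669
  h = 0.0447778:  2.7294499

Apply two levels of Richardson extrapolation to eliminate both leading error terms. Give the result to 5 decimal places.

First eliminate the h^2 term (factor 3^2 = 9):
  B₁ = (9·2.7613669 − 3.0417832)/8 = 2.7263149
  B₂ = (9·2.7294499 − 2.7613669)/8 = 2.7254603
Then eliminate the h^4 term (factor 3^4 = 81):
  (81·2.7254603 − 2.7263149)/80 = 2.7254496

2.72545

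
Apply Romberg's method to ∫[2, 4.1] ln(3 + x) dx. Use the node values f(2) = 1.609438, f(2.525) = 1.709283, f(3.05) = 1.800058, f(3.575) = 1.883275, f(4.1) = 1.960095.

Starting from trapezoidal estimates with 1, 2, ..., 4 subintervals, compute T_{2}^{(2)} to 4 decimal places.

3.7695

T_{0}^{(0)} (trapezoid, 1 panel, h=2.1000): 3.748010
T_{1}^{(0)} (trapezoid, 2 panels, h=1.0500): 3.764066
T_{2}^{(0)} (trapezoid, 4 panels, h=0.5250): 3.768126
T_{1}^{(1)} = 3.764066 + (3.764066 − 3.748010)/3 = 3.769418
T_{2}^{(1)} = 3.768126 + (3.768126 − 3.764066)/3 = 3.769479
T_{2}^{(2)} = 3.769479 + (3.769479 − 3.769418)/15 = 3.769483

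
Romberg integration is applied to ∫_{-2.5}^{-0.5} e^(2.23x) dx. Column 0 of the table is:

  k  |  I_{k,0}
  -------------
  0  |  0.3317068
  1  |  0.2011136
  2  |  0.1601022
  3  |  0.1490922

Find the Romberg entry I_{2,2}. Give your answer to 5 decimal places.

Richardson extrapolation on the trapezoidal column (denominator 4−1=3):
I_{1,1} = 0.2011136 + (0.2011136 − 0.3317068)/3 = 0.1575825
I_{2,1} = (4·0.1601022 − 0.2011136) / 3 = 0.1464317
I_{2,2} = (16·0.1464317 − 0.1575825) / 15 = 0.1456883

0.14569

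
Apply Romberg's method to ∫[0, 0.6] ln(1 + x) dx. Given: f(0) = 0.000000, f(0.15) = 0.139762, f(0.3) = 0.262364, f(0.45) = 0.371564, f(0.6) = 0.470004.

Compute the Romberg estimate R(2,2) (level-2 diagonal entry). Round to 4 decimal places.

0.1520

R(0,0) (trapezoid, 1 panel, h=0.6000): 0.141001
R(1,0) (trapezoid, 2 panels, h=0.3000): 0.149210
R(2,0) (trapezoid, 4 panels, h=0.1500): 0.151304
R(1,1) = 0.149210 + (0.149210 − 0.141001)/3 = 0.151946
R(2,1) = 0.151304 + (0.151304 − 0.149210)/3 = 0.152002
R(2,2) = 0.152002 + (0.152002 − 0.151946)/15 = 0.152006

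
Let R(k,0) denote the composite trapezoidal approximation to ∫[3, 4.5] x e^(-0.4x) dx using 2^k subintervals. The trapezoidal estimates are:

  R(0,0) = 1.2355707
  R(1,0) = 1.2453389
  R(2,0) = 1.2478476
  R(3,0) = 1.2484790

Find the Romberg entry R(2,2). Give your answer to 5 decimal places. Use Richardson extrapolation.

Richardson extrapolation on the trapezoidal column (denominator 4−1=3):
R(1,1) = (4·1.2453389 − 1.2355707) / 3 = 1.2485950
R(2,1) = 1.2478476 + (1.2478476 − 1.2453389)/3 = 1.2486838
R(2,2) = 1.2486838 + (1.2486838 − 1.2485950)/15 = 1.2486897

1.24869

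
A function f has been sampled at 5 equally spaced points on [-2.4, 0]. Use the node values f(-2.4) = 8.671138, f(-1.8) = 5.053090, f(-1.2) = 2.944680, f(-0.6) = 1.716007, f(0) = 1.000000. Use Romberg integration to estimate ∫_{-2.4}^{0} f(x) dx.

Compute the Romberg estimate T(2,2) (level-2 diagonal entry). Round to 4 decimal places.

8.5239

T(0,0) (trapezoid, 1 panel, h=2.4000): 11.605366
T(1,0) (trapezoid, 2 panels, h=1.2000): 9.336299
T(2,0) (trapezoid, 4 panels, h=0.6000): 8.729608
T(1,1) = 9.336299 + (9.336299 − 11.605366)/3 = 8.579943
T(2,1) = 8.729608 + (8.729608 − 9.336299)/3 = 8.527378
T(2,2) = 8.527378 + (8.527378 − 8.579943)/15 = 8.523874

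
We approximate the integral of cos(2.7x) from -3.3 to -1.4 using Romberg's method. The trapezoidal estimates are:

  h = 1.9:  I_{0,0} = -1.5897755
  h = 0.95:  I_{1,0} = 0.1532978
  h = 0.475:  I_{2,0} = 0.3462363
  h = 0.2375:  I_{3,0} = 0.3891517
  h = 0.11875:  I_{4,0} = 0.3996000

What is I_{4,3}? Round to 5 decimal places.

0.40306

Richardson extrapolation on the trapezoidal column (denominator 4−1=3):
I_{2,1} = 0.3462363 + (0.3462363 − 0.1532978)/3 = 0.4105491
I_{3,1} = 0.3891517 + (0.3891517 − 0.3462363)/3 = 0.4034568
I_{4,1} = 0.3996000 + (0.3996000 − 0.3891517)/3 = 0.4030828
I_{3,2} = (16·0.4034568 − 0.4105491) / 15 = 0.4029840
I_{4,2} = (16·0.4030828 − 0.4034568) / 15 = 0.4030579
I_{4,3} = (64·0.4030579 − 0.4029840) / 63 = 0.4030591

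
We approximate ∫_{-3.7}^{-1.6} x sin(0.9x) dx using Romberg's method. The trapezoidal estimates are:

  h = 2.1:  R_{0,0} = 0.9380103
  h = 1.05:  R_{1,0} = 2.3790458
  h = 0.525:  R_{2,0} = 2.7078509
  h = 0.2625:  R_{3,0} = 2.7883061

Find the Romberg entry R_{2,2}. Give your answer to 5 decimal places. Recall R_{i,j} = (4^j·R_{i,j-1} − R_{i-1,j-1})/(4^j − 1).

R_{1,1} = (4·2.3790458 − 0.9380103) / 3 = 2.8593910
R_{2,1} = 2.7078509 + (2.7078509 − 2.3790458)/3 = 2.8174526
R_{2,2} = (16·2.8174526 − 2.8593910) / 15 = 2.8146567

2.81466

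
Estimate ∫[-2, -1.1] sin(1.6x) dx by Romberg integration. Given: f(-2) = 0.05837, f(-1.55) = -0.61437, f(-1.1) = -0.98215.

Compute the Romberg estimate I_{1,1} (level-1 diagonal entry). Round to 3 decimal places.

I_{0,0} (trapezoid, 1 panel, h=0.9000): -0.41570
I_{1,0} (trapezoid, 2 panels, h=0.4500): -0.48432
I_{1,1} = -0.48432 + (-0.48432 − (-0.41570))/3 = -0.50719

-0.507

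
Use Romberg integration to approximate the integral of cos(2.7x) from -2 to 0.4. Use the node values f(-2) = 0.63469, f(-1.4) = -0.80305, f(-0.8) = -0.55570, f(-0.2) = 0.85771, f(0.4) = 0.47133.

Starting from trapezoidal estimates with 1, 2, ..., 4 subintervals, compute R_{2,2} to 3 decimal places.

R_{0,0} (trapezoid, 1 panel, h=2.4000): 1.32722
R_{1,0} (trapezoid, 2 panels, h=1.2000): -0.00323
R_{2,0} (trapezoid, 4 panels, h=0.6000): 0.03118
R_{1,1} = -0.00323 + (-0.00323 − 1.32722)/3 = -0.44671
R_{2,1} = 0.03118 + (0.03118 − (-0.00323))/3 = 0.04265
R_{2,2} = 0.04265 + (0.04265 − (-0.44671))/15 = 0.07527

0.075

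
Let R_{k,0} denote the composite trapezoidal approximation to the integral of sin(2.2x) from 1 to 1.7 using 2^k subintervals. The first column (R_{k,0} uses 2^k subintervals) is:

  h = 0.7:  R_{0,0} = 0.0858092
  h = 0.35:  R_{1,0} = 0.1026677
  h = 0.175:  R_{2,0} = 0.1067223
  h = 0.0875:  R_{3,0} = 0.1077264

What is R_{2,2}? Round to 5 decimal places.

Richardson extrapolation on the trapezoidal column (denominator 4−1=3):
R_{1,1} = (4·0.1026677 − 0.0858092) / 3 = 0.1082872
R_{2,1} = 0.1067223 + (0.1067223 − 0.1026677)/3 = 0.1080738
R_{2,2} = (16·0.1080738 − 0.1082872) / 15 = 0.1080596

0.10806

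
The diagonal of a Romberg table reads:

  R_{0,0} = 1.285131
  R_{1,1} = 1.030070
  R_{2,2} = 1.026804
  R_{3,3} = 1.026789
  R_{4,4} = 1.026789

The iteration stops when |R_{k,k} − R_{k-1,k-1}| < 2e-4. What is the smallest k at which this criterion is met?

k = 3

|R_{1,1} − R_{0,0}| = 0.255061 ≥ 2e-4
|R_{2,2} − R_{1,1}| = 0.003266 ≥ 2e-4
|R_{3,3} − R_{2,2}| = 0.000015 < 2e-4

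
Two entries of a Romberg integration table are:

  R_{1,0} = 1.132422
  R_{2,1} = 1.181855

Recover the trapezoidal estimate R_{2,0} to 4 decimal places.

1.1695

From R_{2,1} = (4·R_{2,0} − R_{1,0})/3, solve for R_{2,0}:
4·R_{2,0} = 3·1.181855 + 1.132422 = 4.677987
R_{2,0} = 1.169497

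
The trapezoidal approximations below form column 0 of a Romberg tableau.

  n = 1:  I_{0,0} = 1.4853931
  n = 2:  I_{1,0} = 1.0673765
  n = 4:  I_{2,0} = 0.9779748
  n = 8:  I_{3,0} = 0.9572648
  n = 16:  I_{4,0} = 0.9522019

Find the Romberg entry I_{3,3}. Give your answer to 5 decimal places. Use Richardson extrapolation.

0.95052

I_{1,1} = (4·1.0673765 − 1.4853931) / 3 = 0.9280376
I_{2,1} = (4·0.9779748 − 1.0673765) / 3 = 0.9481742
I_{3,1} = 0.9572648 + (0.9572648 − 0.9779748)/3 = 0.9503615
I_{2,2} = (16·0.9481742 − 0.9280376) / 15 = 0.9495166
I_{3,2} = 0.9503615 + (0.9503615 − 0.9481742)/15 = 0.9505073
I_{3,3} = (64·0.9505073 − 0.9495166) / 63 = 0.9505230
(Column j=1 coincides with Simpson's rule on the same nodes.)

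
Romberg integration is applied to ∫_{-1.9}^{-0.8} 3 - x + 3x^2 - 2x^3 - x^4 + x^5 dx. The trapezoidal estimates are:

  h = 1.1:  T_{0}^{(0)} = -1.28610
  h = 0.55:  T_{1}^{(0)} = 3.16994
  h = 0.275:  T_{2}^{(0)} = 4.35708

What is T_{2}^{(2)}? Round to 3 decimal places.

4.759

Richardson extrapolation on the trapezoidal column (denominator 4−1=3):
T_{1}^{(1)} = (4·3.16994 − (-1.28610)) / 3 = 4.65529
T_{2}^{(1)} = (4·4.35708 − 3.16994) / 3 = 4.75279
T_{2}^{(2)} = (16·4.75279 − 4.65529) / 15 = 4.75929
(Column j=1 coincides with Simpson's rule on the same nodes.)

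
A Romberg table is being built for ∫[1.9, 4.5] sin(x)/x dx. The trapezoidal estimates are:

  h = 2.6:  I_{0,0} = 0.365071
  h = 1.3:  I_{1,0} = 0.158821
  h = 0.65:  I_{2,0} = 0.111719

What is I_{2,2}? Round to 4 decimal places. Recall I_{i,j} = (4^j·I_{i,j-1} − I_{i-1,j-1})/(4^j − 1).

Richardson extrapolation on the trapezoidal column (denominator 4−1=3):
I_{1,1} = 0.158821 + (0.158821 − 0.365071)/3 = 0.090071
I_{2,1} = 0.111719 + (0.111719 − 0.158821)/3 = 0.096018
I_{2,2} = (16·0.096018 − 0.090071) / 15 = 0.096414

0.0964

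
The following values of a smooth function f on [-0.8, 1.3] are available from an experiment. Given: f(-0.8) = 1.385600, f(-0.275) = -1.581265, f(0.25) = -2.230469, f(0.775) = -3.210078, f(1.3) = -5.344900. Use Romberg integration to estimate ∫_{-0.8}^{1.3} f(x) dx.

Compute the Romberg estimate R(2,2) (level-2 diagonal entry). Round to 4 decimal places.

-4.8488

R(0,0) (trapezoid, 1 panel, h=2.1000): -4.157265
R(1,0) (trapezoid, 2 panels, h=1.0500): -4.420625
R(2,0) (trapezoid, 4 panels, h=0.5250): -4.725768
R(1,1) = -4.420625 + (-4.420625 − (-4.157265))/3 = -4.508412
R(2,1) = -4.725768 + (-4.725768 − (-4.420625))/3 = -4.827482
R(2,2) = -4.827482 + (-4.827482 − (-4.508412))/15 = -4.848753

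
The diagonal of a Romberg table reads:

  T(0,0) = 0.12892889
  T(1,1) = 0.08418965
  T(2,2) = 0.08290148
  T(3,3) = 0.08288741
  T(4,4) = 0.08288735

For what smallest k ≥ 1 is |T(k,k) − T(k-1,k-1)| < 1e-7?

k = 4

|T(1,1) − T(0,0)| = 0.04473924 ≥ 1e-7
|T(2,2) − T(1,1)| = 0.00128817 ≥ 1e-7
|T(3,3) − T(2,2)| = 0.00001407 ≥ 1e-7
|T(4,4) − T(3,3)| = 0.00000006 < 1e-7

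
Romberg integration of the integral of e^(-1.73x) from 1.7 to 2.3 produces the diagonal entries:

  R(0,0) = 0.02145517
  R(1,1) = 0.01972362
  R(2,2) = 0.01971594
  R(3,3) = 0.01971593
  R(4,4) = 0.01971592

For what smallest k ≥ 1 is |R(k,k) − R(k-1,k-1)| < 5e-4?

k = 2

|R(1,1) − R(0,0)| = 0.00173155 ≥ 5e-4
|R(2,2) − R(1,1)| = 0.00000768 < 5e-4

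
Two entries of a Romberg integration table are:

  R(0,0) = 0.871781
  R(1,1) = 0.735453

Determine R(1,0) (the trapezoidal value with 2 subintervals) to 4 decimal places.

0.7695

From R(1,1) = (4·R(1,0) − R(0,0))/3, solve for R(1,0):
4·R(1,0) = 3·0.735453 + 0.871781 = 3.078140
R(1,0) = 0.769535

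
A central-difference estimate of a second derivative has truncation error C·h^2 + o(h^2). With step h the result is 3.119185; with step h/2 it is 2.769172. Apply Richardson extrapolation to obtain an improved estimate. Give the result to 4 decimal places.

The leading error scales as h^2; refining by a factor of 2 reduces it by 2^2 = 4.
Extrapolated value = (4·A(h/2) − A(h)) / (4 − 1)
= (4·2.769172 − 3.119185) / 3
= 7.957503 / 3 = 2.652501

2.6525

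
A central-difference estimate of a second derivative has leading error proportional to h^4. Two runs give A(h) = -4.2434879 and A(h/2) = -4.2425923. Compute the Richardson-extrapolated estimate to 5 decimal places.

-4.24253

The leading error scales as h^4; refining by a factor of 2 reduces it by 2^4 = 16.
Extrapolated value = (16·A(h/2) − A(h)) / (16 − 1)
= (16·(-4.2425923) − (-4.2434879)) / 15
= -63.6379889 / 15 = -4.2425326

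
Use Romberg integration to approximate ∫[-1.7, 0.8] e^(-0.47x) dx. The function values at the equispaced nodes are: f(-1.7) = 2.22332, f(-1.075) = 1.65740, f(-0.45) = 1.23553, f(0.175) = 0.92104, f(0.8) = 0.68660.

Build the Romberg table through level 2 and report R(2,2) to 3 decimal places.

3.270

R(0,0) (trapezoid, 1 panel, h=2.5000): 3.63740
R(1,0) (trapezoid, 2 panels, h=1.2500): 3.36311
R(2,0) (trapezoid, 4 panels, h=0.6250): 3.29308
R(1,1) = 3.36311 + (3.36311 − 3.63740)/3 = 3.27168
R(2,1) = 3.29308 + (3.29308 − 3.36311)/3 = 3.26974
R(2,2) = 3.26974 + (3.26974 − 3.27168)/15 = 3.26961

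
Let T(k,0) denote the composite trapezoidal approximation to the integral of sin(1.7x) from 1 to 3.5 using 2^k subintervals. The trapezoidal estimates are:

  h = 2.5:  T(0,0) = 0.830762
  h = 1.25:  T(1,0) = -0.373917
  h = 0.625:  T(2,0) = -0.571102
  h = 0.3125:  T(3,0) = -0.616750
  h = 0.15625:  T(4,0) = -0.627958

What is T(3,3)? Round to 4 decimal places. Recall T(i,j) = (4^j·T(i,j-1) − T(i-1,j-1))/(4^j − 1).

-0.6317

T(1,1) = -0.373917 + (-0.373917 − 0.830762)/3 = -0.775477
T(2,1) = (4·(-0.571102) − (-0.373917)) / 3 = -0.636830
T(3,1) = -0.616750 + (-0.616750 − (-0.571102))/3 = -0.631966
T(2,2) = -0.636830 + (-0.636830 − (-0.775477))/15 = -0.627587
T(3,2) = -0.631966 + (-0.631966 − (-0.636830))/15 = -0.631642
T(3,3) = (64·(-0.631642) − (-0.627587)) / 63 = -0.631706
(Column j=1 coincides with Simpson's rule on the same nodes.)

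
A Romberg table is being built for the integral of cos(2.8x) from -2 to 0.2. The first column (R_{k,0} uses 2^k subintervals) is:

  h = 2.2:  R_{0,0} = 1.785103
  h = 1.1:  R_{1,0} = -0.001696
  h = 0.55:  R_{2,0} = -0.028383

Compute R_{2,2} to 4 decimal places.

R_{1,1} = (4·(-0.001696) − 1.785103) / 3 = -0.597296
R_{2,1} = (4·(-0.028383) − (-0.001696)) / 3 = -0.037279
R_{2,2} = (16·(-0.037279) − (-0.597296)) / 15 = 0.000055

0.0001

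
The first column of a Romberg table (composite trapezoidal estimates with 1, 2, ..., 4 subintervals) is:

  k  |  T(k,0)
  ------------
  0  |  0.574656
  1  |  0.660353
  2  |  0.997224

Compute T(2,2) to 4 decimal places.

Richardson extrapolation on the trapezoidal column (denominator 4−1=3):
T(1,1) = (4·0.660353 − 0.574656) / 3 = 0.688919
T(2,1) = 0.997224 + (0.997224 − 0.660353)/3 = 1.109514
T(2,2) = 1.109514 + (1.109514 − 0.688919)/15 = 1.137554
(Column j=1 coincides with Simpson's rule on the same nodes.)

1.1376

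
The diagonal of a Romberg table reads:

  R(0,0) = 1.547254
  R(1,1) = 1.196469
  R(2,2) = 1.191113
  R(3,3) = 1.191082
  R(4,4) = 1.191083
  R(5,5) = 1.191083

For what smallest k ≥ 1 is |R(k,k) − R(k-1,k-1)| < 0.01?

k = 2

|R(1,1) − R(0,0)| = 0.350785 ≥ 0.01
|R(2,2) − R(1,1)| = 0.005356 < 0.01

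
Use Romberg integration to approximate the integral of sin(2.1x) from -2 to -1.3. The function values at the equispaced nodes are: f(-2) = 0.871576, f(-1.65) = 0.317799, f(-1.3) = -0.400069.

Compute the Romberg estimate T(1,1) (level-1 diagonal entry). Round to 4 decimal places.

0.2033

T(0,0) (trapezoid, 1 panel, h=0.7000): 0.165027
T(1,0) (trapezoid, 2 panels, h=0.3500): 0.193743
T(1,1) = 0.193743 + (0.193743 − 0.165027)/3 = 0.203315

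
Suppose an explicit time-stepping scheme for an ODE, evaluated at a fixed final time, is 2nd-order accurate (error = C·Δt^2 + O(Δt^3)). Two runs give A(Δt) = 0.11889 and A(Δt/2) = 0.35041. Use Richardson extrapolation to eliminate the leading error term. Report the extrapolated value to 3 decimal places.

0.428

Extrapolated value = (4·A(Δt/2) − A(Δt)) / (4 − 1)
= (4·0.35041 − 0.11889) / 3
= 1.28275 / 3 = 0.42758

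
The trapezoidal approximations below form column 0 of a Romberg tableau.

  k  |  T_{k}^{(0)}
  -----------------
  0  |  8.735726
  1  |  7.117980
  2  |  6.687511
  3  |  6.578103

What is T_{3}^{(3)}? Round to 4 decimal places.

T_{1}^{(1)} = (4·7.117980 − 8.735726) / 3 = 6.578731
T_{2}^{(1)} = 6.687511 + (6.687511 − 7.117980)/3 = 6.544021
T_{3}^{(1)} = 6.578103 + (6.578103 − 6.687511)/3 = 6.541634
T_{2}^{(2)} = 6.544021 + (6.544021 − 6.578731)/15 = 6.541707
T_{3}^{(2)} = 6.541634 + (6.541634 − 6.544021)/15 = 6.541475
T_{3}^{(3)} = (64·6.541475 − 6.541707) / 63 = 6.541471

6.5415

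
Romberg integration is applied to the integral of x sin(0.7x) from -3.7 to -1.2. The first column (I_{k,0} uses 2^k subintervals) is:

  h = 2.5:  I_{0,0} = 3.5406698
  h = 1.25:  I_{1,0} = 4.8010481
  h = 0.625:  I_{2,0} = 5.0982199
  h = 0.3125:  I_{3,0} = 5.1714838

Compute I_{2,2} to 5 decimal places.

5.19568

Richardson extrapolation on the trapezoidal column (denominator 4−1=3):
I_{1,1} = (4·4.8010481 − 3.5406698) / 3 = 5.2211742
I_{2,1} = (4·5.0982199 − 4.8010481) / 3 = 5.1972772
I_{2,2} = (16·5.1972772 − 5.2211742) / 15 = 5.1956841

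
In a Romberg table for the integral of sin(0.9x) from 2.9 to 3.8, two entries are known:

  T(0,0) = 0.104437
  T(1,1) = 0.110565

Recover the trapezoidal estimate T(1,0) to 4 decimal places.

From T(1,1) = (4·T(1,0) − T(0,0))/3, solve for T(1,0):
4·T(1,0) = 3·0.110565 + 0.104437 = 0.436132
T(1,0) = 0.109033

0.1090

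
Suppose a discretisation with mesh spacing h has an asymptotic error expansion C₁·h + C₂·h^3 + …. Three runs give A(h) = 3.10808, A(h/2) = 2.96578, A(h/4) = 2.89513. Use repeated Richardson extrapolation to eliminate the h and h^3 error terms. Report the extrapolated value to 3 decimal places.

2.825

First eliminate the h term (factor 2^1 = 2):
  B₁ = (2·2.96578 − 3.10808)/1 = 2.82348
  B₂ = (2·2.89513 − 2.96578)/1 = 2.82448
Then eliminate the h^3 term (factor 2^3 = 8):
  (8·2.82448 − 2.82348)/7 = 2.82462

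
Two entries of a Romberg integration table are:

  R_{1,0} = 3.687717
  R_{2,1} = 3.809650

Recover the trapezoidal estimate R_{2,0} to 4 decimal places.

From R_{2,1} = (4·R_{2,0} − R_{1,0})/3, solve for R_{2,0}:
4·R_{2,0} = 3·3.809650 + 3.687717 = 15.116667
R_{2,0} = 3.779167

3.7792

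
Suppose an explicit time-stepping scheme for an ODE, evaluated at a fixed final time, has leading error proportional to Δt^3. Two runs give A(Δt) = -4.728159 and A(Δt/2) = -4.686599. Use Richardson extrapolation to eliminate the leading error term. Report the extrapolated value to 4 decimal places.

The leading error scales as Δt^3; refining by a factor of 2 reduces it by 2^3 = 8.
Extrapolated value = (8·A(Δt/2) − A(Δt)) / (8 − 1)
= (8·(-4.686599) − (-4.728159)) / 7
= -32.764633 / 7 = -4.680662

-4.6807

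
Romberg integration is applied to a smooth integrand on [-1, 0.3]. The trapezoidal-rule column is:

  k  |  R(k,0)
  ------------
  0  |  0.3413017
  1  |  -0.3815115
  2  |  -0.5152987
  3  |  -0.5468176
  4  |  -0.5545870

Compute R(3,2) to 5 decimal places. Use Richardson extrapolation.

R(2,1) = -0.5152987 + (-0.5152987 − (-0.3815115))/3 = -0.5598944
R(3,1) = -0.5468176 + (-0.5468176 − (-0.5152987))/3 = -0.5573239
R(3,2) = -0.5573239 + (-0.5573239 − (-0.5598944))/15 = -0.5571525
(Column j=1 coincides with Simpson's rule on the same nodes.)

-0.55715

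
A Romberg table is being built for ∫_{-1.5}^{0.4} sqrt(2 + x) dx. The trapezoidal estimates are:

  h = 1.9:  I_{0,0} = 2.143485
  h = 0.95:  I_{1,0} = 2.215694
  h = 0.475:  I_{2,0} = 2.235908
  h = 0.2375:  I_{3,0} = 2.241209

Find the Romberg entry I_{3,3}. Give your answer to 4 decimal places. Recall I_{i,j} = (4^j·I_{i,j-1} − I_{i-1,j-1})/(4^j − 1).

2.2430

Richardson extrapolation on the trapezoidal column (denominator 4−1=3):
I_{1,1} = 2.215694 + (2.215694 − 2.143485)/3 = 2.239764
I_{2,1} = 2.235908 + (2.235908 − 2.215694)/3 = 2.242646
I_{3,1} = (4·2.241209 − 2.235908) / 3 = 2.242976
I_{2,2} = 2.242646 + (2.242646 − 2.239764)/15 = 2.242838
I_{3,2} = (16·2.242976 − 2.242646) / 15 = 2.242998
I_{3,3} = (64·2.242998 − 2.242838) / 63 = 2.243001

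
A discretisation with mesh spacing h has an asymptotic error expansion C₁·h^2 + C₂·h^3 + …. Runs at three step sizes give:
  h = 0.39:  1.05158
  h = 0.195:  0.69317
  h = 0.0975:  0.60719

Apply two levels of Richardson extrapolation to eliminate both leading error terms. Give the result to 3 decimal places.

0.579

First eliminate the h^2 term (factor 2^2 = 4):
  B₁ = (4·0.69317 − 1.05158)/3 = 0.57370
  B₂ = (4·0.60719 − 0.69317)/3 = 0.57853
Then eliminate the h^3 term (factor 2^3 = 8):
  (8·0.57853 − 0.57370)/7 = 0.57922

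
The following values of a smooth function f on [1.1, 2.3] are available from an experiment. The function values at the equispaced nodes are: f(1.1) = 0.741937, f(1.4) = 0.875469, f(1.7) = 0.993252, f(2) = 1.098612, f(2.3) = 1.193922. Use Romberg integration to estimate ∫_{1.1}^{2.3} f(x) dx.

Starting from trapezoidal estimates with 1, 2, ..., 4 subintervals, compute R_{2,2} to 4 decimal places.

1.1819

R_{0,0} (trapezoid, 1 panel, h=1.2000): 1.161515
R_{1,0} (trapezoid, 2 panels, h=0.6000): 1.176709
R_{2,0} (trapezoid, 4 panels, h=0.3000): 1.180579
R_{1,1} = 1.176709 + (1.176709 − 1.161515)/3 = 1.181774
R_{2,1} = 1.180579 + (1.180579 − 1.176709)/3 = 1.181869
R_{2,2} = 1.181869 + (1.181869 − 1.181774)/15 = 1.181875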